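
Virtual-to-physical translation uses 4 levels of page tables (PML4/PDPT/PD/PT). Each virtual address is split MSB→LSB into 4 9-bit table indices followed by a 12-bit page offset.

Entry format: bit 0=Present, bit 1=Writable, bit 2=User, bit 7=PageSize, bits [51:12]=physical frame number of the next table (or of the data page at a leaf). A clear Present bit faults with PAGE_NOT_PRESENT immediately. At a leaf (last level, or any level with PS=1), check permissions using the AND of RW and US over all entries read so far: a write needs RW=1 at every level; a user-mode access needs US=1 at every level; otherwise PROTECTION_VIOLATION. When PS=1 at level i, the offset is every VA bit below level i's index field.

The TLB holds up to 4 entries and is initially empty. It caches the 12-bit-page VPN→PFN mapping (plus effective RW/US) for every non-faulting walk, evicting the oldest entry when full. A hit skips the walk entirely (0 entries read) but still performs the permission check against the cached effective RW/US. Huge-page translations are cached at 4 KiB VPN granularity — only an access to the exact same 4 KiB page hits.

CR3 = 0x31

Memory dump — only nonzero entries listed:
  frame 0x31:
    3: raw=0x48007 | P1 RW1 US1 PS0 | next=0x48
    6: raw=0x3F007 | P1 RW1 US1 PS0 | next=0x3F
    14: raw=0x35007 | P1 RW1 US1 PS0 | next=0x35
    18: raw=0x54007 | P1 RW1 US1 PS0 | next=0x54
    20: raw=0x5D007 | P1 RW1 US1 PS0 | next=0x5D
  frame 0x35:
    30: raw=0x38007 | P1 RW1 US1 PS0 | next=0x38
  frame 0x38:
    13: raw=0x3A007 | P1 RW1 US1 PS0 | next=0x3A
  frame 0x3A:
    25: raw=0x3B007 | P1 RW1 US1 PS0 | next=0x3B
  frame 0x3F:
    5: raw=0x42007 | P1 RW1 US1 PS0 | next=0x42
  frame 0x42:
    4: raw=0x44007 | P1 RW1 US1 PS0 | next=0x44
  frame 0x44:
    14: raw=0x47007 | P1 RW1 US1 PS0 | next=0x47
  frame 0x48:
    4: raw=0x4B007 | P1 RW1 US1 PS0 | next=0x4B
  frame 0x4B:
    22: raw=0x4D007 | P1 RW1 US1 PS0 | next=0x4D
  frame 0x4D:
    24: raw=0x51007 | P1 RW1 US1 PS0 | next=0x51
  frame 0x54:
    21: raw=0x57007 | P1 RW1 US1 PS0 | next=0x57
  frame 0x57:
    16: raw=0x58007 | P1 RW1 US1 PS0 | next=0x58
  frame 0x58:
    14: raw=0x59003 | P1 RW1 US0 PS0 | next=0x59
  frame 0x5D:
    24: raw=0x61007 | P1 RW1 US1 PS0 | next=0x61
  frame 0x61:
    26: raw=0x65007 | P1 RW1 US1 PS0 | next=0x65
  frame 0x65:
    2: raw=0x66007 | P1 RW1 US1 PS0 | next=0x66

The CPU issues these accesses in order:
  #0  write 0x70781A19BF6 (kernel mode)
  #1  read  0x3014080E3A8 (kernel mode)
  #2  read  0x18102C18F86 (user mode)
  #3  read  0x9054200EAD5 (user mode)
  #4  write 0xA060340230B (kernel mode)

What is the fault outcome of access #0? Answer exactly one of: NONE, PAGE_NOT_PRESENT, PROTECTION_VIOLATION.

Trace:
#0 VA=0x70781A19BF6 (w,kernel):
  lvl0: tbl 0x31, slot 14 ⇒ 0x35007 (P1/RW1/US1/PS0)
  lvl1: tbl 0x35, slot 30 ⇒ 0x38007 (P1/RW1/US1/PS0)
  lvl2: tbl 0x38, slot 13 ⇒ 0x3A007 (P1/RW1/US1/PS0)
  lvl3: tbl 0x3A, slot 25 ⇒ 0x3B007 (P1/RW1/US1/PS0)
  ✓ 0x3BBF6  — 4 lookups
#1 VA=0x3014080E3A8 (r,kernel):
  lvl0: tbl 0x31, slot 6 ⇒ 0x3F007 (P1/RW1/US1/PS0)
  lvl1: tbl 0x3F, slot 5 ⇒ 0x42007 (P1/RW1/US1/PS0)
  lvl2: tbl 0x42, slot 4 ⇒ 0x44007 (P1/RW1/US1/PS0)
  lvl3: tbl 0x44, slot 14 ⇒ 0x47007 (P1/RW1/US1/PS0)
  ✓ 0x473A8  — 4 lookups
#2 VA=0x18102C18F86 (r,user):
  lvl0: tbl 0x31, slot 3 ⇒ 0x48007 (P1/RW1/US1/PS0)
  lvl1: tbl 0x48, slot 4 ⇒ 0x4B007 (P1/RW1/US1/PS0)
  lvl2: tbl 0x4B, slot 22 ⇒ 0x4D007 (P1/RW1/US1/PS0)
  lvl3: tbl 0x4D, slot 24 ⇒ 0x51007 (P1/RW1/US1/PS0)
  ✓ 0x51F86  — 4 lookups
#3 VA=0x9054200EAD5 (r,user):
  lvl0: tbl 0x31, slot 18 ⇒ 0x54007 (P1/RW1/US1/PS0)
  lvl1: tbl 0x54, slot 21 ⇒ 0x57007 (P1/RW1/US1/PS0)
  lvl2: tbl 0x57, slot 16 ⇒ 0x58007 (P1/RW1/US1/PS0)
  lvl3: tbl 0x58, slot 14 ⇒ 0x59003 (P1/RW1/US0/PS0)
  → PROTECTION_VIOLATION  (4 entries read)
#4 VA=0xA060340230B (w,kernel):
  lvl0: tbl 0x31, slot 20 ⇒ 0x5D007 (P1/RW1/US1/PS0)
  lvl1: tbl 0x5D, slot 24 ⇒ 0x61007 (P1/RW1/US1/PS0)
  lvl2: tbl 0x61, slot 26 ⇒ 0x65007 (P1/RW1/US1/PS0)
  lvl3: tbl 0x65, slot 2 ⇒ 0x66007 (P1/RW1/US1/PS0)
  ✓ 0x6630B  — 4 lookups

Access #0 fault: NONE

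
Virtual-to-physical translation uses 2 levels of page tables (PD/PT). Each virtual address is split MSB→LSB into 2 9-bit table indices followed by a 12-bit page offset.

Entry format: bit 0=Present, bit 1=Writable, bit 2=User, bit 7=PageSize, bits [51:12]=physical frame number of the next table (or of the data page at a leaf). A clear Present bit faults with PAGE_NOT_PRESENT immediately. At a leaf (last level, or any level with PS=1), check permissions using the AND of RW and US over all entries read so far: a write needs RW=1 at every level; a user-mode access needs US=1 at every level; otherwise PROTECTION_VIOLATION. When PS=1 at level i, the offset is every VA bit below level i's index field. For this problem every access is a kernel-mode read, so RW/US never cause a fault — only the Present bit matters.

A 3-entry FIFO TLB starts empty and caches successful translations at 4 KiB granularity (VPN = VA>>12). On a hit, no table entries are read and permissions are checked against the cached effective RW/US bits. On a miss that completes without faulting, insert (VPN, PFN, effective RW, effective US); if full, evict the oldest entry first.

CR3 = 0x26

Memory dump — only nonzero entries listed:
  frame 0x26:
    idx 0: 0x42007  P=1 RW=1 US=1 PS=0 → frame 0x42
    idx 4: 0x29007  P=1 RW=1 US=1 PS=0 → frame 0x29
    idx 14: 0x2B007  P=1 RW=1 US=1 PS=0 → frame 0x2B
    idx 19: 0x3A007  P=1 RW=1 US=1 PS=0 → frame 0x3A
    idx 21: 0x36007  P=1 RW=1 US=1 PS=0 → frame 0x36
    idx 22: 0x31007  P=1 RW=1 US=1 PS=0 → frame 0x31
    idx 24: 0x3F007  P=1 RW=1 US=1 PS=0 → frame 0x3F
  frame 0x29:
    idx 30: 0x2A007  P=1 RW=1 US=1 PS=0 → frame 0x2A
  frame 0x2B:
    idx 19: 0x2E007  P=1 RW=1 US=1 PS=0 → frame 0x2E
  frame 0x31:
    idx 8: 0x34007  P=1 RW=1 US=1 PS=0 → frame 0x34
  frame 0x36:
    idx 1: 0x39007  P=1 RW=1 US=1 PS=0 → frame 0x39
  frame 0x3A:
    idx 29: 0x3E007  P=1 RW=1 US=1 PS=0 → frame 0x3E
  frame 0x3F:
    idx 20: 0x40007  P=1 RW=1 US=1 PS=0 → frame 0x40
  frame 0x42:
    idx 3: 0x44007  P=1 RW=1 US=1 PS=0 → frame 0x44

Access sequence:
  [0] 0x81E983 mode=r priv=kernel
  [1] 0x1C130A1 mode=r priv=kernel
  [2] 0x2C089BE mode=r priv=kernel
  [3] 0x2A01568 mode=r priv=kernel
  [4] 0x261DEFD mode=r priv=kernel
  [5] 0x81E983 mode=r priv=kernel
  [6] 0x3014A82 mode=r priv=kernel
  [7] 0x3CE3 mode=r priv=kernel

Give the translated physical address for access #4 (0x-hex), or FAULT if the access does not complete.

Per-access translation:
#0 VA=0x81E983 (r,kernel):
  lvl0: tbl 0x26, slot 4 ⇒ 0x29007 (P1/RW1/US1/PS0)
  lvl1: tbl 0x29, slot 30 ⇒ 0x2A007 (P1/RW1/US1/PS0)
  → PA=0x2A983  (2 entries read)
#1 VA=0x1C130A1 (r,kernel):
  lvl0: tbl 0x26, slot 14 ⇒ 0x2B007 (P1/RW1/US1/PS0)
  lvl1: tbl 0x2B, slot 19 ⇒ 0x2E007 (P1/RW1/US1/PS0)
  → PA=0x2E0A1  (2 entries read)
#2 VA=0x2C089BE (r,kernel):
  lvl0: tbl 0x26, slot 22 ⇒ 0x31007 (P1/RW1/US1/PS0)
  lvl1: tbl 0x31, slot 8 ⇒ 0x34007 (P1/RW1/US1/PS0)
  → PA=0x349BE  (2 entries read)
#3 VA=0x2A01568 (r,kernel):
  lvl0: tbl 0x26, slot 21 ⇒ 0x36007 (P1/RW1/US1/PS0)
  lvl1: tbl 0x36, slot 1 ⇒ 0x39007 (P1/RW1/US1/PS0)
  → PA=0x39568  (2 entries read)
#4 VA=0x261DEFD (r,kernel):
  lvl0: tbl 0x26, slot 19 ⇒ 0x3A007 (P1/RW1/US1/PS0)
  lvl1: tbl 0x3A, slot 29 ⇒ 0x3E007 (P1/RW1/US1/PS0)
  → PA=0x3EEFD  (2 entries read)
#5 VA=0x81E983 (r,kernel):
  lvl0: tbl 0x26, slot 4 ⇒ 0x29007 (P1/RW1/US1/PS0)
  lvl1: tbl 0x29, slot 30 ⇒ 0x2A007 (P1/RW1/US1/PS0)
  → PA=0x2A983  (2 entries read)
#6 VA=0x3014A82 (r,kernel):
  lvl0: tbl 0x26, slot 24 ⇒ 0x3F007 (P1/RW1/US1/PS0)
  lvl1: tbl 0x3F, slot 20 ⇒ 0x40007 (P1/RW1/US1/PS0)
  → PA=0x40A82  (2 entries read)
#7 VA=0x3CE3 (r,kernel):
  lvl0: tbl 0x26, slot 0 ⇒ 0x42007 (P1/RW1/US1/PS0)
  lvl1: tbl 0x42, slot 3 ⇒ 0x44007 (P1/RW1/US1/PS0)
  → PA=0x44CE3  (2 entries read)

Access #4 PA: 0x3EEFD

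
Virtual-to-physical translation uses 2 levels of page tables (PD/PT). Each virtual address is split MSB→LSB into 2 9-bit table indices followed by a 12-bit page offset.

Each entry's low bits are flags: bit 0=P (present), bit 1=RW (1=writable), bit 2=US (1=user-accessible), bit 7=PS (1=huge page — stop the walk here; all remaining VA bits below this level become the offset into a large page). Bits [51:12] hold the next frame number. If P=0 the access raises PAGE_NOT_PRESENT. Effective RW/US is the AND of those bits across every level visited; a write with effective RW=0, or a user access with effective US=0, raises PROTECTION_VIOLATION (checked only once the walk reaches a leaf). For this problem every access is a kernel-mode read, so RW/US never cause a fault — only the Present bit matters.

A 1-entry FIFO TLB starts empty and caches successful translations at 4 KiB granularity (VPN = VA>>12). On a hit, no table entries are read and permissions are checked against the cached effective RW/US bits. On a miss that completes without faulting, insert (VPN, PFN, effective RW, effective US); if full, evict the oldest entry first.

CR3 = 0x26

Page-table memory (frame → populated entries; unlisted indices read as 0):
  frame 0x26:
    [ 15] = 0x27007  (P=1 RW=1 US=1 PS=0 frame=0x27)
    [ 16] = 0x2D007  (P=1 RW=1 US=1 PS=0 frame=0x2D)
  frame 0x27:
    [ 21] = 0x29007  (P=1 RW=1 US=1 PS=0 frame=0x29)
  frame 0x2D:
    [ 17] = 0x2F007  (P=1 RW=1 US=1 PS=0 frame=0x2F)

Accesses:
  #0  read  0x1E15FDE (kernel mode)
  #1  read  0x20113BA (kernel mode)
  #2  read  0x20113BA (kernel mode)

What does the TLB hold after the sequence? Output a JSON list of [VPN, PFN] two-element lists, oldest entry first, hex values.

Walk each access:
#0 VA=0x1E15FDE (r,kernel):
  lvl0: tbl 0x26, slot 15 ⇒ 0x27007 (P1/RW1/US1/PS0)
  lvl1: tbl 0x27, slot 21 ⇒ 0x29007 (P1/RW1/US1/PS0)
  ✓ 0x29FDE  — 2 lookups
#1 VA=0x20113BA (r,kernel):
  lvl0: tbl 0x26, slot 16 ⇒ 0x2D007 (P1/RW1/US1/PS0)
  lvl1: tbl 0x2D, slot 17 ⇒ 0x2F007 (P1/RW1/US1/PS0)
  ✓ 0x2F3BA  — 2 lookups
#2 VA=0x20113BA (r,kernel):
  TLB hit vpn=0x2011 → PA=0x2F3BA

TLB: [["0x2011", "0x2F"]]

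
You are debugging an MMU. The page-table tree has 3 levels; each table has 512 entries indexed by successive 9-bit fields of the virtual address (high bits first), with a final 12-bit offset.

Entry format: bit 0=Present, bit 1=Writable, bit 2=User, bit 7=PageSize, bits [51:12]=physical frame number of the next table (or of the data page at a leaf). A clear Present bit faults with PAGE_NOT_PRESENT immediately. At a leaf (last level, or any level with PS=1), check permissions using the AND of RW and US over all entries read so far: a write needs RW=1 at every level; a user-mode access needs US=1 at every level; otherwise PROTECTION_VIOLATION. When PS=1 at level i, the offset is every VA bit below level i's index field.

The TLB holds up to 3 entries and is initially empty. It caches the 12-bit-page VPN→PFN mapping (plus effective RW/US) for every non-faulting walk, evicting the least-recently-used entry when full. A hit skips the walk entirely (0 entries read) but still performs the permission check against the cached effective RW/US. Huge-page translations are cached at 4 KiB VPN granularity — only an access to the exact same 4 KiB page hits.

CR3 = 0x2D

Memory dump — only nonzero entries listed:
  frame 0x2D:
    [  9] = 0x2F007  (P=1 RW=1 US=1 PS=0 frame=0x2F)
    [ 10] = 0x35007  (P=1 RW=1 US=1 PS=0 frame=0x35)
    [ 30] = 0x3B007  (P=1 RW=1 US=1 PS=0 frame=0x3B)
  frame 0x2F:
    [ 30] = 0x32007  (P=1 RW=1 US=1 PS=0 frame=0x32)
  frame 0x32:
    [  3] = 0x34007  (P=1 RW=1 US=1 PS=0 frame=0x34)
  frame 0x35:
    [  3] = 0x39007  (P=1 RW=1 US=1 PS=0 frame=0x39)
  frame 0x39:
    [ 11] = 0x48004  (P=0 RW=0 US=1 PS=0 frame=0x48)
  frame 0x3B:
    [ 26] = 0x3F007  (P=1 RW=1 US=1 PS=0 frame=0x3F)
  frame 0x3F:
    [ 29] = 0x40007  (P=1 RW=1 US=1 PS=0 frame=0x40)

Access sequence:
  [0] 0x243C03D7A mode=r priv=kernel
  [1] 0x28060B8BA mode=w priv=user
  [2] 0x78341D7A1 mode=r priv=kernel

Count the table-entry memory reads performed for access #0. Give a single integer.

Walk each access:
#0 VA=0x243C03D7A (r,kernel):
  L0 @0x2D[9] → 0x2F007  P=1,RW=1,US=1,PS=0
  L1 @0x2F[30] → 0x32007  P=1,RW=1,US=1,PS=0
  L2 @0x32[3] → 0x34007  P=1,RW=1,US=1,PS=0
  ⇒ phys 0x34D7A  [3 reads]
#1 VA=0x28060B8BA (w,user):
  L0 @0x2D[10] → 0x35007  P=1,RW=1,US=1,PS=0
  L1 @0x35[3] → 0x39007  P=1,RW=1,US=1,PS=0
  L2 @0x39[11] → 0x48004  P=0,RW=0,US=1,PS=0
  ⇒ fault: PAGE_NOT_PRESENT  — 3 lookups
#2 VA=0x78341D7A1 (r,kernel):
  L0 @0x2D[30] → 0x3B007  P=1,RW=1,US=1,PS=0
  L1 @0x3B[26] → 0x3F007  P=1,RW=1,US=1,PS=0
  L2 @0x3F[29] → 0x40007  P=1,RW=1,US=1,PS=0
  ⇒ phys 0x407A1  [3 reads]

Entries read for #0: 3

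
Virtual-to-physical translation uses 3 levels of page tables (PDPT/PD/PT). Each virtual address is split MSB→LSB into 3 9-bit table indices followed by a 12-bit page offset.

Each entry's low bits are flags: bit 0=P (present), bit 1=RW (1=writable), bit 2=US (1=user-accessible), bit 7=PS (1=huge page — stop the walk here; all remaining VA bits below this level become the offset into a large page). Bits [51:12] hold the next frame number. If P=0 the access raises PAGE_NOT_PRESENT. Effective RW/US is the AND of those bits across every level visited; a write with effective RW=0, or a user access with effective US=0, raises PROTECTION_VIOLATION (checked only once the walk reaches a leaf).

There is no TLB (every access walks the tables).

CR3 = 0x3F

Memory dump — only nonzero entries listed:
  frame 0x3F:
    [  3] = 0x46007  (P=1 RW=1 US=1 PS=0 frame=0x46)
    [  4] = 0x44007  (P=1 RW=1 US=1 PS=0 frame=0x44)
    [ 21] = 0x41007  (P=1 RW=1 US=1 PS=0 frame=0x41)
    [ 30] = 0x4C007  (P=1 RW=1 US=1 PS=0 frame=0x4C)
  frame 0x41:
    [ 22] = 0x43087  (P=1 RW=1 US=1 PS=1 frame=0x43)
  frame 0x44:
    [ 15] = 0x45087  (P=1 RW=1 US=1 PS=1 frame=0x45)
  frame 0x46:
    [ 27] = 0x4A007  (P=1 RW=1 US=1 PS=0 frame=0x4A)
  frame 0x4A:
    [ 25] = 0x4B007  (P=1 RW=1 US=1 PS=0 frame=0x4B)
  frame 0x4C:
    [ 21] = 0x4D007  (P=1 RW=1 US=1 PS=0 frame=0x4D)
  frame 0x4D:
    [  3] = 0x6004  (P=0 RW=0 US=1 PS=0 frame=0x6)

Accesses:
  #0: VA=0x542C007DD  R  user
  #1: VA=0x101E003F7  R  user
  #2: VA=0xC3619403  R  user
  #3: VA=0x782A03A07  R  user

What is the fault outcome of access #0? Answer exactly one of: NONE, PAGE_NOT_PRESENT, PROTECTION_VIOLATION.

Per-access translation:
#0 VA=0x542C007DD (r,user):
  L0 @0x3F[21] → 0x41007  P=1,RW=1,US=1,PS=0
  L1 @0x41[22] → 0x43087  P=1,RW=1,US=1,PS=1
  → PA=0x437DD (huge @L1)  (2 entries read)
#1 VA=0x101E003F7 (r,user):
  L0 @0x3F[4] → 0x44007  P=1,RW=1,US=1,PS=0
  L1 @0x44[15] → 0x45087  P=1,RW=1,US=1,PS=1
  → PA=0x453F7 (huge @L1)  (2 entries read)
#2 VA=0xC3619403 (r,user):
  L0 @0x3F[3] → 0x46007  P=1,RW=1,US=1,PS=0
  L1 @0x46[27] → 0x4A007  P=1,RW=1,US=1,PS=0
  L2 @0x4A[25] → 0x4B007  P=1,RW=1,US=1,PS=0
  → PA=0x4B403  (3 entries read)
#3 VA=0x782A03A07 (r,user):
  L0 @0x3F[30] → 0x4C007  P=1,RW=1,US=1,PS=0
  L1 @0x4C[21] → 0x4D007  P=1,RW=1,US=1,PS=0
  L2 @0x4D[3] → 0x6004  P=0,RW=0,US=1,PS=0
  → PAGE_NOT_PRESENT  (3 entries read)

Access #0 fault: NONE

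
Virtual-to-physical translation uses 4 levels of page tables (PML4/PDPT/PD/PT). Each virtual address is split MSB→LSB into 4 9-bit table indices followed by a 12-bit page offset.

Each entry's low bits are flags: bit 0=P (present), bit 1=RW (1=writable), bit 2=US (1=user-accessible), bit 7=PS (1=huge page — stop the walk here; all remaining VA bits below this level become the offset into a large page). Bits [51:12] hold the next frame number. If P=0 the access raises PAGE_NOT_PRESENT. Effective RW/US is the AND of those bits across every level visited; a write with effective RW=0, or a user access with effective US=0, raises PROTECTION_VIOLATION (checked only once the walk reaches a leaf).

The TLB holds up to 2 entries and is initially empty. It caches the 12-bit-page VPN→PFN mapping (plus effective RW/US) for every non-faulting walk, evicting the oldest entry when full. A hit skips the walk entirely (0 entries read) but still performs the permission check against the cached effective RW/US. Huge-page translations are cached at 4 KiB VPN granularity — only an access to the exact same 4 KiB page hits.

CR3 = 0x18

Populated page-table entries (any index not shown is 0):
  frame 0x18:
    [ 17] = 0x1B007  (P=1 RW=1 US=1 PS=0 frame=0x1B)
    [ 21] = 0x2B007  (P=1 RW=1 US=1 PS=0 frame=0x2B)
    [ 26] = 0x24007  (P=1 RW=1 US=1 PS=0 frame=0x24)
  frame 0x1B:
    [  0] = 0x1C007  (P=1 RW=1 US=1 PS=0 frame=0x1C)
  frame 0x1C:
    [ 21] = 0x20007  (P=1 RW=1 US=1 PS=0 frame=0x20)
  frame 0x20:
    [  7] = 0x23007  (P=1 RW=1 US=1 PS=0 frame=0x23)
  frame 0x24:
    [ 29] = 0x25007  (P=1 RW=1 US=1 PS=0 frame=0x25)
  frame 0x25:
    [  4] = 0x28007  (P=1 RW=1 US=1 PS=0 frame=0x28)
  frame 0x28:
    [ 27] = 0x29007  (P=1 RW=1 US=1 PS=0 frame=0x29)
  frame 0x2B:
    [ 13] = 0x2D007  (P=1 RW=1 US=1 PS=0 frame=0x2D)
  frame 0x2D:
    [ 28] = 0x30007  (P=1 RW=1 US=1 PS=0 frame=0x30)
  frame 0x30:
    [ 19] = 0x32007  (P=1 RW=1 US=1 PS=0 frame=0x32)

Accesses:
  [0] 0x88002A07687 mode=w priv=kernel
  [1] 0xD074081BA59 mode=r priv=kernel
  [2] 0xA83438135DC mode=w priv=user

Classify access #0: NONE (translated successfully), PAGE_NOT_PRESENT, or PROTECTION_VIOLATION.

Walk each access:
#0 VA=0x88002A07687 (w,kernel):
  L0: frame=0x18 idx=17 entry=0x1B007 [P=1 RW=1 US=1 PS=0]
  L1: frame=0x1B idx=0 entry=0x1C007 [P=1 RW=1 US=1 PS=0]
  L2: frame=0x1C idx=21 entry=0x20007 [P=1 RW=1 US=1 PS=0]
  L3: frame=0x20 idx=7 entry=0x23007 [P=1 RW=1 US=1 PS=0]
  → PA=0x23687  (4 entries read)
#1 VA=0xD074081BA59 (r,kernel):
  L0: frame=0x18 idx=26 entry=0x24007 [P=1 RW=1 US=1 PS=0]
  L1: frame=0x24 idx=29 entry=0x25007 [P=1 RW=1 US=1 PS=0]
  L2: frame=0x25 idx=4 entry=0x28007 [P=1 RW=1 US=1 PS=0]
  L3: frame=0x28 idx=27 entry=0x29007 [P=1 RW=1 US=1 PS=0]
  → PA=0x29A59  (4 entries read)
#2 VA=0xA83438135DC (w,user):
  L0: frame=0x18 idx=21 entry=0x2B007 [P=1 RW=1 US=1 PS=0]
  L1: frame=0x2B idx=13 entry=0x2D007 [P=1 RW=1 US=1 PS=0]
  L2: frame=0x2D idx=28 entry=0x30007 [P=1 RW=1 US=1 PS=0]
  L3: frame=0x30 idx=19 entry=0x32007 [P=1 RW=1 US=1 PS=0]
  → PA=0x325DC  (4 entries read)

Access #0 fault: NONE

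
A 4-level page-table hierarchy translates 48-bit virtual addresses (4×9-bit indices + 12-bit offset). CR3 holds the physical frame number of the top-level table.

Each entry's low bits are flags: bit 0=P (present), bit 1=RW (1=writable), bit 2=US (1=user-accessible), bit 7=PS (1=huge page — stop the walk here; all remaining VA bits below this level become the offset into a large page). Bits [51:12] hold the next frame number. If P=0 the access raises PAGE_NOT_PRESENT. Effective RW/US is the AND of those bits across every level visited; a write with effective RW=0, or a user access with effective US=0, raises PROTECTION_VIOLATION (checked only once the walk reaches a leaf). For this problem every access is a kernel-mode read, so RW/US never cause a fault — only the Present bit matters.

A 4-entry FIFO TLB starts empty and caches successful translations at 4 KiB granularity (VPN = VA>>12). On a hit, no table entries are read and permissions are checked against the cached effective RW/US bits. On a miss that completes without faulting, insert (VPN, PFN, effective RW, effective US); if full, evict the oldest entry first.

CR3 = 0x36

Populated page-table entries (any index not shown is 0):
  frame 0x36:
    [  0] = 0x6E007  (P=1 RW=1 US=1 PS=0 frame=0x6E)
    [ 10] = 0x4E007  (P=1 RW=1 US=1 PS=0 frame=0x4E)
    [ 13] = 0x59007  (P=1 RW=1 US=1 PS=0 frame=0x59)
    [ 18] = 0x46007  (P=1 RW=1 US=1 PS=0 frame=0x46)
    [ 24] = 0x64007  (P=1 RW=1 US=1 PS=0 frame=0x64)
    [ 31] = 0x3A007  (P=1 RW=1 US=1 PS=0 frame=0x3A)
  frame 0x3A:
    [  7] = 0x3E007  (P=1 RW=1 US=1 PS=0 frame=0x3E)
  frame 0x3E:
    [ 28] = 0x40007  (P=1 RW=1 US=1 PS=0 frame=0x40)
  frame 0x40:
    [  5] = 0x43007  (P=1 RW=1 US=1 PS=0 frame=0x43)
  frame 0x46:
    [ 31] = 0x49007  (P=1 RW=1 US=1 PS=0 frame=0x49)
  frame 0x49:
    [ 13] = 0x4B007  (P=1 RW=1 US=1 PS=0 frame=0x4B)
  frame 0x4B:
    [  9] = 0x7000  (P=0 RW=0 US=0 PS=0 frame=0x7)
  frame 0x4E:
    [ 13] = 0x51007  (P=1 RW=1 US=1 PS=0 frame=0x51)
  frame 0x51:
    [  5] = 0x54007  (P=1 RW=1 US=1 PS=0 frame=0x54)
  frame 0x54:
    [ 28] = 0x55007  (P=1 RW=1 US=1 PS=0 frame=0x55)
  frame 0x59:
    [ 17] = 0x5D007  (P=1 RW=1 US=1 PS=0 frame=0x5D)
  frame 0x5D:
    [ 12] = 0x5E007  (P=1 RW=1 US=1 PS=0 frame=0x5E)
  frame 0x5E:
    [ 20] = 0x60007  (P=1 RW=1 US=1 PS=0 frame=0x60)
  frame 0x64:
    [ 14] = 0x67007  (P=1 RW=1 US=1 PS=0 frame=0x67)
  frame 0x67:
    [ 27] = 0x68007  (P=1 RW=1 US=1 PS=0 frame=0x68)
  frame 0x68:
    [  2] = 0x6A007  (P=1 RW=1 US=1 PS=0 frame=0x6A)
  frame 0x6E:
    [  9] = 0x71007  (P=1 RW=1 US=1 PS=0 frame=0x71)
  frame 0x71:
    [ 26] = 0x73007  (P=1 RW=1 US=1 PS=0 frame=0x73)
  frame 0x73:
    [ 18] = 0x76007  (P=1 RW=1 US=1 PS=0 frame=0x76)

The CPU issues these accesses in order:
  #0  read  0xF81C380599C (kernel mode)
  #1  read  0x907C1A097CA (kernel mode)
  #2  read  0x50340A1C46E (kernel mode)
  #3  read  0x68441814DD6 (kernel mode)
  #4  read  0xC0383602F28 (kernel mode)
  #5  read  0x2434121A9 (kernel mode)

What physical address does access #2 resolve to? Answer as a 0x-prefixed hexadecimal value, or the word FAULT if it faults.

Trace:
#0 VA=0xF81C380599C (r,kernel):
  lvl0: tbl 0x36, slot 31 ⇒ 0x3A007 (P1/RW1/US1/PS0)
  lvl1: tbl 0x3A, slot 7 ⇒ 0x3E007 (P1/RW1/US1/PS0)
  lvl2: tbl 0x3E, slot 28 ⇒ 0x40007 (P1/RW1/US1/PS0)
  lvl3: tbl 0x40, slot 5 ⇒ 0x43007 (P1/RW1/US1/PS0)
  ✓ 0x4399C  — 4 lookups
#1 VA=0x907C1A097CA (r,kernel):
  lvl0: tbl 0x36, slot 18 ⇒ 0x46007 (P1/RW1/US1/PS0)
  lvl1: tbl 0x46, slot 31 ⇒ 0x49007 (P1/RW1/US1/PS0)
  lvl2: tbl 0x49, slot 13 ⇒ 0x4B007 (P1/RW1/US1/PS0)
  lvl3: tbl 0x4B, slot 9 ⇒ 0x7000 (P0/RW0/US0/PS0)
  → PAGE_NOT_PRESENT  (4 entries read)
#2 VA=0x50340A1C46E (r,kernel):
  lvl0: tbl 0x36, slot 10 ⇒ 0x4E007 (P1/RW1/US1/PS0)
  lvl1: tbl 0x4E, slot 13 ⇒ 0x51007 (P1/RW1/US1/PS0)
  lvl2: tbl 0x51, slot 5 ⇒ 0x54007 (P1/RW1/US1/PS0)
  lvl3: tbl 0x54, slot 28 ⇒ 0x55007 (P1/RW1/US1/PS0)
  ✓ 0x5546E  — 4 lookups
#3 VA=0x68441814DD6 (r,kernel):
  lvl0: tbl 0x36, slot 13 ⇒ 0x59007 (P1/RW1/US1/PS0)
  lvl1: tbl 0x59, slot 17 ⇒ 0x5D007 (P1/RW1/US1/PS0)
  lvl2: tbl 0x5D, slot 12 ⇒ 0x5E007 (P1/RW1/US1/PS0)
  lvl3: tbl 0x5E, slot 20 ⇒ 0x60007 (P1/RW1/US1/PS0)
  ✓ 0x60DD6  — 4 lookups
#4 VA=0xC0383602F28 (r,kernel):
  lvl0: tbl 0x36, slot 24 ⇒ 0x64007 (P1/RW1/US1/PS0)
  lvl1: tbl 0x64, slot 14 ⇒ 0x67007 (P1/RW1/US1/PS0)
  lvl2: tbl 0x67, slot 27 ⇒ 0x68007 (P1/RW1/US1/PS0)
  lvl3: tbl 0x68, slot 2 ⇒ 0x6A007 (P1/RW1/US1/PS0)
  ✓ 0x6AF28  — 4 lookups
#5 VA=0x2434121A9 (r,kernel):
  lvl0: tbl 0x36, slot 0 ⇒ 0x6E007 (P1/RW1/US1/PS0)
  lvl1: tbl 0x6E, slot 9 ⇒ 0x71007 (P1/RW1/US1/PS0)
  lvl2: tbl 0x71, slot 26 ⇒ 0x73007 (P1/RW1/US1/PS0)
  lvl3: tbl 0x73, slot 18 ⇒ 0x76007 (P1/RW1/US1/PS0)
  ✓ 0x761A9  — 4 lookups

Access #2 PA: 0x5546E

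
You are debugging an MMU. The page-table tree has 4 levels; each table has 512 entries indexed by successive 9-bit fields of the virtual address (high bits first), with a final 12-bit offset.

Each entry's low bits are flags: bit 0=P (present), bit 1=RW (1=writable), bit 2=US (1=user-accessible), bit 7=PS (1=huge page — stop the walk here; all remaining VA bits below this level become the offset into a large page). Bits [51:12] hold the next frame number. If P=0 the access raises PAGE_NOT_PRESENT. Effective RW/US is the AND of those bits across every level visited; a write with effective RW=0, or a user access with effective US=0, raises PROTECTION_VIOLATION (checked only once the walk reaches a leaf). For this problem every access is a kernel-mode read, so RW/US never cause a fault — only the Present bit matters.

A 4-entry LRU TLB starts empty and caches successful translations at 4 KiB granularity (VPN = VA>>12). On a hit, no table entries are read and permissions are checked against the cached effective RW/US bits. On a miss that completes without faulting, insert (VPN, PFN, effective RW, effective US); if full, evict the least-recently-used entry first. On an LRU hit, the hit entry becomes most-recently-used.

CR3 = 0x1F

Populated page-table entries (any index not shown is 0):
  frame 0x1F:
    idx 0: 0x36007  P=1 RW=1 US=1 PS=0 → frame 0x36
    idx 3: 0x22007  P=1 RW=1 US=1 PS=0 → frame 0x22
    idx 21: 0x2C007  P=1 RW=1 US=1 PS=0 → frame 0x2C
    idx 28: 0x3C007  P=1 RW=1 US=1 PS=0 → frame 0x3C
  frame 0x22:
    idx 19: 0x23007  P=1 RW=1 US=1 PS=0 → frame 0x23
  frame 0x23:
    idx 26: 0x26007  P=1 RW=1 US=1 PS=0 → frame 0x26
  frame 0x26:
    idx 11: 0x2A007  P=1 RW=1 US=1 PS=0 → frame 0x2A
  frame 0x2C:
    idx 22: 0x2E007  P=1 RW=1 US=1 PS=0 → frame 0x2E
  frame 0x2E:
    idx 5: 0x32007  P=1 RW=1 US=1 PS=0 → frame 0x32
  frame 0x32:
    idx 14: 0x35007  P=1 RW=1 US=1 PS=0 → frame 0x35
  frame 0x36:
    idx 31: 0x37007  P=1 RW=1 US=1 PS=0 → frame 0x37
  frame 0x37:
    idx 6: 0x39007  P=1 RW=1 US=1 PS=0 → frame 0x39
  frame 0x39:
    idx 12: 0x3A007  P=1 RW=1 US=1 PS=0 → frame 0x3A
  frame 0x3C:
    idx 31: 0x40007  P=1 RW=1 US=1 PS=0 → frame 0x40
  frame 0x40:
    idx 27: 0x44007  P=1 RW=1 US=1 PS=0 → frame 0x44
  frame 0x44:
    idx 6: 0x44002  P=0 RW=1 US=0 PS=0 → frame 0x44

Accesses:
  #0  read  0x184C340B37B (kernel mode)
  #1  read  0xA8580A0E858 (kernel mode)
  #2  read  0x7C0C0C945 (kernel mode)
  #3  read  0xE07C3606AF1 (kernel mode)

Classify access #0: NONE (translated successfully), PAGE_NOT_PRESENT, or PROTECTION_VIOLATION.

Trace:
#0 VA=0x184C340B37B (r,kernel):
  L0: frame=0x1F idx=3 entry=0x22007 [P=1 RW=1 US=1 PS=0]
  L1: frame=0x22 idx=19 entry=0x23007 [P=1 RW=1 US=1 PS=0]
  L2: frame=0x23 idx=26 entry=0x26007 [P=1 RW=1 US=1 PS=0]
  L3: frame=0x26 idx=11 entry=0x2A007 [P=1 RW=1 US=1 PS=0]
  ✓ 0x2A37B  — 4 lookups
#1 VA=0xA8580A0E858 (r,kernel):
  L0: frame=0x1F idx=21 entry=0x2C007 [P=1 RW=1 US=1 PS=0]
  L1: frame=0x2C idx=22 entry=0x2E007 [P=1 RW=1 US=1 PS=0]
  L2: frame=0x2E idx=5 entry=0x32007 [P=1 RW=1 US=1 PS=0]
  L3: frame=0x32 idx=14 entry=0x35007 [P=1 RW=1 US=1 PS=0]
  ✓ 0x35858  — 4 lookups
#2 VA=0x7C0C0C945 (r,kernel):
  L0: frame=0x1F idx=0 entry=0x36007 [P=1 RW=1 US=1 PS=0]
  L1: frame=0x36 idx=31 entry=0x37007 [P=1 RW=1 US=1 PS=0]
  L2: frame=0x37 idx=6 entry=0x39007 [P=1 RW=1 US=1 PS=0]
  L3: frame=0x39 idx=12 entry=0x3A007 [P=1 RW=1 US=1 PS=0]
  ✓ 0x3A945  — 4 lookups
#3 VA=0xE07C3606AF1 (r,kernel):
  L0: frame=0x1F idx=28 entry=0x3C007 [P=1 RW=1 US=1 PS=0]
  L1: frame=0x3C idx=31 entry=0x40007 [P=1 RW=1 US=1 PS=0]
  L2: frame=0x40 idx=27 entry=0x44007 [P=1 RW=1 US=1 PS=0]
  L3: frame=0x44 idx=6 entry=0x44002 [P=0 RW=1 US=0 PS=0]
  ✗ PAGE_NOT_PRESENT  [4 reads]

Access #0 fault: NONE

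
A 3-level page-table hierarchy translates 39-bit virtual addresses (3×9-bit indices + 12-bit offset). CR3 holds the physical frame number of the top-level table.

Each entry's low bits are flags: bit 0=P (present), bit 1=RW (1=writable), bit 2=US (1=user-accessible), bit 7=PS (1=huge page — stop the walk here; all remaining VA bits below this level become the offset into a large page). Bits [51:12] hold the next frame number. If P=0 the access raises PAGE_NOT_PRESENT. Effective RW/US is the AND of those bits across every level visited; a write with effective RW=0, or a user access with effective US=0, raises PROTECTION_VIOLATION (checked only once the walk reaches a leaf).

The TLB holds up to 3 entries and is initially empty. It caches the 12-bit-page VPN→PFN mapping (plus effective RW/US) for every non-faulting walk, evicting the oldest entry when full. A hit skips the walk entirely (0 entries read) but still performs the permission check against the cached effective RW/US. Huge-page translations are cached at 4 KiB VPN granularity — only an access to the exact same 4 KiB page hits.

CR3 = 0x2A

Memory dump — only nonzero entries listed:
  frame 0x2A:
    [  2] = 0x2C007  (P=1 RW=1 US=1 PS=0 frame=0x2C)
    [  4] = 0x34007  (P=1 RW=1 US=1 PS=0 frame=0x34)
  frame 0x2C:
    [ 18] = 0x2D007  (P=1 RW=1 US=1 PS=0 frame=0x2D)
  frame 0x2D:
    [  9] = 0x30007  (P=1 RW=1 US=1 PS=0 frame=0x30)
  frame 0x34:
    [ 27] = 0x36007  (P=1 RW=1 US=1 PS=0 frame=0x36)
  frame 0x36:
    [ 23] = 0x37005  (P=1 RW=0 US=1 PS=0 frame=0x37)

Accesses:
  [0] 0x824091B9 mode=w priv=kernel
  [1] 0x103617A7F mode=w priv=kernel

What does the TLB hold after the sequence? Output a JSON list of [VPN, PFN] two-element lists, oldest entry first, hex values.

Trace:
#0 VA=0x824091B9 (w,kernel):
  lvl0: tbl 0x2A, slot 2 ⇒ 0x2C007 (P1/RW1/US1/PS0)
  lvl1: tbl 0x2C, slot 18 ⇒ 0x2D007 (P1/RW1/US1/PS0)
  lvl2: tbl 0x2D, slot 9 ⇒ 0x30007 (P1/RW1/US1/PS0)
  ⇒ phys 0x301B9  [3 reads]
#1 VA=0x103617A7F (w,kernel):
  lvl0: tbl 0x2A, slot 4 ⇒ 0x34007 (P1/RW1/US1/PS0)
  lvl1: tbl 0x34, slot 27 ⇒ 0x36007 (P1/RW1/US1/PS0)
  lvl2: tbl 0x36, slot 23 ⇒ 0x37005 (P1/RW0/US1/PS0)
  ✗ PROTECTION_VIOLATION  [3 reads]

TLB: [["0x82409", "0x30"]]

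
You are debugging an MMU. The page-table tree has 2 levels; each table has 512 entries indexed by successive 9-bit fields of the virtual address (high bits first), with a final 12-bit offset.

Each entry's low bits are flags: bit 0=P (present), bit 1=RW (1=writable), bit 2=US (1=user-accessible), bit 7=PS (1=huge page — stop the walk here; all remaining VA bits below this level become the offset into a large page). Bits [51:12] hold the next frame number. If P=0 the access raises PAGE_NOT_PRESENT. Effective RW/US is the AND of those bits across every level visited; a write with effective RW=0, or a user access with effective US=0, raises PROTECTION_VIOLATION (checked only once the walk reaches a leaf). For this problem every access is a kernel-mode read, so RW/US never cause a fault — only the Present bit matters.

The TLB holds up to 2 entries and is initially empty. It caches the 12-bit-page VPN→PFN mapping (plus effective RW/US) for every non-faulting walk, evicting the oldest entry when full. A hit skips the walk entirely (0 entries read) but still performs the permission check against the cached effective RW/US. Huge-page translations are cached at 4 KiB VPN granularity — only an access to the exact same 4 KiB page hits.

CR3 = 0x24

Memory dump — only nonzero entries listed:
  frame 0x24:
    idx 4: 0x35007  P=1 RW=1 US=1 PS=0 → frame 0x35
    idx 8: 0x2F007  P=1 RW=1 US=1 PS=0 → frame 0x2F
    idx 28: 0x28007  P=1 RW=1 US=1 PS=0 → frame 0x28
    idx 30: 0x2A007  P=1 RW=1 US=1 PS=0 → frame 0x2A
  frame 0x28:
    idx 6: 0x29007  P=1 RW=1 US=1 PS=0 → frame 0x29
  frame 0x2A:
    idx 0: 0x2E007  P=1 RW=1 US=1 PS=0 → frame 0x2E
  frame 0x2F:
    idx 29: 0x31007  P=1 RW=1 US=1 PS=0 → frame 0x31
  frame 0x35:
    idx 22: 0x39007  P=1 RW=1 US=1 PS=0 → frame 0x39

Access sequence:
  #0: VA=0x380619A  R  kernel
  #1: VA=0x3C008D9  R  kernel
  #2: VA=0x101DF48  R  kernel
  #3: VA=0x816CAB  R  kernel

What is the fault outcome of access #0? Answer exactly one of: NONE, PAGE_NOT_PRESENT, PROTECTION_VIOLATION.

Trace:
#0 VA=0x380619A (r,kernel):
  lvl0: tbl 0x24, slot 28 ⇒ 0x28007 (P1/RW1/US1/PS0)
  lvl1: tbl 0x28, slot 6 ⇒ 0x29007 (P1/RW1/US1/PS0)
  → PA=0x2919A  (2 entries read)
#1 VA=0x3C008D9 (r,kernel):
  lvl0: tbl 0x24, slot 30 ⇒ 0x2A007 (P1/RW1/US1/PS0)
  lvl1: tbl 0x2A, slot 0 ⇒ 0x2E007 (P1/RW1/US1/PS0)
  → PA=0x2E8D9  (2 entries read)
#2 VA=0x101DF48 (r,kernel):
  lvl0: tbl 0x24, slot 8 ⇒ 0x2F007 (P1/RW1/US1/PS0)
  lvl1: tbl 0x2F, slot 29 ⇒ 0x31007 (P1/RW1/US1/PS0)
  → PA=0x31F48  (2 entries read)
#3 VA=0x816CAB (r,kernel):
  lvl0: tbl 0x24, slot 4 ⇒ 0x35007 (P1/RW1/US1/PS0)
  lvl1: tbl 0x35, slot 22 ⇒ 0x39007 (P1/RW1/US1/PS0)
  → PA=0x39CAB  (2 entries read)

Access #0 fault: NONE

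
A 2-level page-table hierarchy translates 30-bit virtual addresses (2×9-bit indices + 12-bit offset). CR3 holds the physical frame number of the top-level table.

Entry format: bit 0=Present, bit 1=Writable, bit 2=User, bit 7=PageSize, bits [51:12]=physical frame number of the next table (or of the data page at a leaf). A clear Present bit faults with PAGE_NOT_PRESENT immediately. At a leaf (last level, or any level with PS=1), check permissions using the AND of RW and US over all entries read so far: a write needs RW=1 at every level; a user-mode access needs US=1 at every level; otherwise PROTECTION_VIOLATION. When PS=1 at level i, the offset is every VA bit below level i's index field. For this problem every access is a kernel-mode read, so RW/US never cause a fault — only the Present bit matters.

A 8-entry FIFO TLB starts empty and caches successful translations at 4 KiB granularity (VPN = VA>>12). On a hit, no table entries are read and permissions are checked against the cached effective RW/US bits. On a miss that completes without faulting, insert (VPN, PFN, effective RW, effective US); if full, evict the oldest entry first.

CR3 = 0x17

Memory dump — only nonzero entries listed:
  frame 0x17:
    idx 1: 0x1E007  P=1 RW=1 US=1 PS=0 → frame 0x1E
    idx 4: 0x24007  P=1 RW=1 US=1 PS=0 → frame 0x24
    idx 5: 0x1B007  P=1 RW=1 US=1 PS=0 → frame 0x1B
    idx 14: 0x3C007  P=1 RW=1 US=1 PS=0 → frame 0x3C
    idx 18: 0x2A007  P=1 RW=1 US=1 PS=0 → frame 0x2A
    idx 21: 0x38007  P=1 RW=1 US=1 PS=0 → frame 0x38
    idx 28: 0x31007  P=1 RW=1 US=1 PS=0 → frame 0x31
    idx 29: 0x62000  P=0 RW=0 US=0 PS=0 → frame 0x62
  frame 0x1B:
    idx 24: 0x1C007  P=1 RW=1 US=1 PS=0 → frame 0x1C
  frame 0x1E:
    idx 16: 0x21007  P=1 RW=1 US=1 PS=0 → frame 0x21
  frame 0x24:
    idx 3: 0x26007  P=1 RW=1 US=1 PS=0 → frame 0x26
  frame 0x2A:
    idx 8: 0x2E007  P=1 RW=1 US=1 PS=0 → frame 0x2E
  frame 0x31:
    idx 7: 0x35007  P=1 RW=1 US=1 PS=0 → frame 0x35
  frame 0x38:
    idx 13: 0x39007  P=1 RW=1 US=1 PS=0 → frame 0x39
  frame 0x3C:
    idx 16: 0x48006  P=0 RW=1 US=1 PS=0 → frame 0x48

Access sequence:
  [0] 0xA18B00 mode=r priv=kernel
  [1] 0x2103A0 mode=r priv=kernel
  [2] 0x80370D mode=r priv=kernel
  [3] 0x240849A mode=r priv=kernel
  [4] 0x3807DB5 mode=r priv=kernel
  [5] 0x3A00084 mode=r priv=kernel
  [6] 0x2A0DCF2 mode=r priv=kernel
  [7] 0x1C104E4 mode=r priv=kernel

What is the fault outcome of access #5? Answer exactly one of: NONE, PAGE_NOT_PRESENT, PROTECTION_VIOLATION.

Per-access translation:
#0 VA=0xA18B00 (r,kernel):
  L0: frame=0x17 idx=5 entry=0x1B007 [P=1 RW=1 US=1 PS=0]
  L1: frame=0x1B idx=24 entry=0x1C007 [P=1 RW=1 US=1 PS=0]
  → PA=0x1CB00  (2 entries read)
#1 VA=0x2103A0 (r,kernel):
  L0: frame=0x17 idx=1 entry=0x1E007 [P=1 RW=1 US=1 PS=0]
  L1: frame=0x1E idx=16 entry=0x21007 [P=1 RW=1 US=1 PS=0]
  → PA=0x213A0  (2 entries read)
#2 VA=0x80370D (r,kernel):
  L0: frame=0x17 idx=4 entry=0x24007 [P=1 RW=1 US=1 PS=0]
  L1: frame=0x24 idx=3 entry=0x26007 [P=1 RW=1 US=1 PS=0]
  → PA=0x2670D  (2 entries read)
#3 VA=0x240849A (r,kernel):
  L0: frame=0x17 idx=18 entry=0x2A007 [P=1 RW=1 US=1 PS=0]
  L1: frame=0x2A idx=8 entry=0x2E007 [P=1 RW=1 US=1 PS=0]
  → PA=0x2E49A  (2 entries read)
#4 VA=0x3807DB5 (r,kernel):
  L0: frame=0x17 idx=28 entry=0x31007 [P=1 RW=1 US=1 PS=0]
  L1: frame=0x31 idx=7 entry=0x35007 [P=1 RW=1 US=1 PS=0]
  → PA=0x35DB5  (2 entries read)
#5 VA=0x3A00084 (r,kernel):
  L0: frame=0x17 idx=29 entry=0x62000 [P=0 RW=0 US=0 PS=0]
  ✗ PAGE_NOT_PRESENT  [1 reads]
#6 VA=0x2A0DCF2 (r,kernel):
  L0: frame=0x17 idx=21 entry=0x38007 [P=1 RW=1 US=1 PS=0]
  L1: frame=0x38 idx=13 entry=0x39007 [P=1 RW=1 US=1 PS=0]
  → PA=0x39CF2  (2 entries read)
#7 VA=0x1C104E4 (r,kernel):
  L0: frame=0x17 idx=14 entry=0x3C007 [P=1 RW=1 US=1 PS=0]
  L1: frame=0x3C idx=16 entry=0x48006 [P=0 RW=1 US=1 PS=0]
  ✗ PAGE_NOT_PRESENT  [2 reads]

Access #5 fault: PAGE_NOT_PRESENT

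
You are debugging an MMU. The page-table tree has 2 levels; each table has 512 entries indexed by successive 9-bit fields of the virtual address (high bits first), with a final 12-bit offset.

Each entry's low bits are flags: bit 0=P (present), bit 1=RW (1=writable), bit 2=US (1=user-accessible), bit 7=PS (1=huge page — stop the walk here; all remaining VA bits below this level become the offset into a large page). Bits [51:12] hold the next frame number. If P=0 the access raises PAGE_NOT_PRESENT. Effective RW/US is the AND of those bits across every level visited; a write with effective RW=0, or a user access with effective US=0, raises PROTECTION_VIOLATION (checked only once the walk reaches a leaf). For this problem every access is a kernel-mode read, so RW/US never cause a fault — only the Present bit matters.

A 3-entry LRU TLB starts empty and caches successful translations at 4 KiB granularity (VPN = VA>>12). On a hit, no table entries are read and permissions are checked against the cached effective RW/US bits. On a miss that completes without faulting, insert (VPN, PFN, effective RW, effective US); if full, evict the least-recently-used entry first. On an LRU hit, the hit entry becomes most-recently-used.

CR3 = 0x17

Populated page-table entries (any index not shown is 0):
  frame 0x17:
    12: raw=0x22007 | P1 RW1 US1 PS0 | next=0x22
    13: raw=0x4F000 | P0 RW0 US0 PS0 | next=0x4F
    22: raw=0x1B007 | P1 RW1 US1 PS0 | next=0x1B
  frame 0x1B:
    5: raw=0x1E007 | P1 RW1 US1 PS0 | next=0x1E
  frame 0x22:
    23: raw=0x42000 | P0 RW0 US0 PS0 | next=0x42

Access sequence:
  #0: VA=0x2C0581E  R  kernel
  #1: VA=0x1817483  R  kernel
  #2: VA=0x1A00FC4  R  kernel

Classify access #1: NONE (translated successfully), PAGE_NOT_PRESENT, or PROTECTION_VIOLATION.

Walk each access:
#0 VA=0x2C0581E (r,kernel):
  [0] read 0x17 idx=22: raw=0x1B007 flags P=1 W=1 U=1 S=0
  [1] read 0x1B idx=5: raw=0x1E007 flags P=1 W=1 U=1 S=0
  ⇒ phys 0x1E81E  [2 reads]
#1 VA=0x1817483 (r,kernel):
  [0] read 0x17 idx=12: raw=0x22007 flags P=1 W=1 U=1 S=0
  [1] read 0x22 idx=23: raw=0x42000 flags P=0 W=0 U=0 S=0
  ✗ PAGE_NOT_PRESENT  [2 reads]
#2 VA=0x1A00FC4 (r,kernel):
  [0] read 0x17 idx=13: raw=0x4F000 flags P=0 W=0 U=0 S=0
  ✗ PAGE_NOT_PRESENT  [1 reads]

Access #1 fault: PAGE_NOT_PRESENT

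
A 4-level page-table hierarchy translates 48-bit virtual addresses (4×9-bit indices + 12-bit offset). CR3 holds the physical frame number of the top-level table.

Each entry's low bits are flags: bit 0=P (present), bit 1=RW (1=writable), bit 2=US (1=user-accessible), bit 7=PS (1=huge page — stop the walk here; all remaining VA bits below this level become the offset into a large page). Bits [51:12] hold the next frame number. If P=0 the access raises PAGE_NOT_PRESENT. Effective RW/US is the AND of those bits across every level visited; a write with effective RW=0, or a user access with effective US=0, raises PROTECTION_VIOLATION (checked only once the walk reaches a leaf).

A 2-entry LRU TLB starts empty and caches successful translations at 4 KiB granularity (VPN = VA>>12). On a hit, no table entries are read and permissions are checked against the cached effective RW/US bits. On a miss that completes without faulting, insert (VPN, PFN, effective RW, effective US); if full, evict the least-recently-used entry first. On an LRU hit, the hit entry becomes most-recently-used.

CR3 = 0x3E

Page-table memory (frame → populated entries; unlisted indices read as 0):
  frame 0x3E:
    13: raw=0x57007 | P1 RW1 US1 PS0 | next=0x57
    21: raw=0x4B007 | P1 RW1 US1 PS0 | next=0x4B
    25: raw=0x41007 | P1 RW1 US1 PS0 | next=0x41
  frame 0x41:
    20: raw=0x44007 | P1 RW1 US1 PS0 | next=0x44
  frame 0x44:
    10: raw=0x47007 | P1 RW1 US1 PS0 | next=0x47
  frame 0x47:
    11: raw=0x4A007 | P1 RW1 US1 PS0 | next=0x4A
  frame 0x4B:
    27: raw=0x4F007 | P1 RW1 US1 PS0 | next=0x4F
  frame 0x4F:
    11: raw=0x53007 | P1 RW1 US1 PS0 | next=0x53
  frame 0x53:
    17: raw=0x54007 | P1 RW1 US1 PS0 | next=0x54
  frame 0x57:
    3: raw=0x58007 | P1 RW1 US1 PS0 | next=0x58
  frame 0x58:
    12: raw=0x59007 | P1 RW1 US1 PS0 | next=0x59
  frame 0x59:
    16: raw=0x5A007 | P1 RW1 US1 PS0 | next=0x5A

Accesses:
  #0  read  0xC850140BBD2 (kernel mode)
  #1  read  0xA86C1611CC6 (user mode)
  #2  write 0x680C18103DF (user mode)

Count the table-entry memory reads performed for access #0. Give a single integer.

Trace:
#0 VA=0xC850140BBD2 (r,kernel):
  lvl0: tbl 0x3E, slot 25 ⇒ 0x41007 (P1/RW1/US1/PS0)
  lvl1: tbl 0x41, slot 20 ⇒ 0x44007 (P1/RW1/US1/PS0)
  lvl2: tbl 0x44, slot 10 ⇒ 0x47007 (P1/RW1/US1/PS0)
  lvl3: tbl 0x47, slot 11 ⇒ 0x4A007 (P1/RW1/US1/PS0)
  ✓ 0x4ABD2  — 4 lookups
#1 VA=0xA86C1611CC6 (r,user):
  lvl0: tbl 0x3E, slot 21 ⇒ 0x4B007 (P1/RW1/US1/PS0)
  lvl1: tbl 0x4B, slot 27 ⇒ 0x4F007 (P1/RW1/US1/PS0)
  lvl2: tbl 0x4F, slot 11 ⇒ 0x53007 (P1/RW1/US1/PS0)
  lvl3: tbl 0x53, slot 17 ⇒ 0x54007 (P1/RW1/US1/PS0)
  ✓ 0x54CC6  — 4 lookups
#2 VA=0x680C18103DF (w,user):
  lvl0: tbl 0x3E, slot 13 ⇒ 0x57007 (P1/RW1/US1/PS0)
  lvl1: tbl 0x57, slot 3 ⇒ 0x58007 (P1/RW1/US1/PS0)
  lvl2: tbl 0x58, slot 12 ⇒ 0x59007 (P1/RW1/US1/PS0)
  lvl3: tbl 0x59, slot 16 ⇒ 0x5A007 (P1/RW1/US1/PS0)
  ✓ 0x5A3DF  — 4 lookups

Entries read for #0: 4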